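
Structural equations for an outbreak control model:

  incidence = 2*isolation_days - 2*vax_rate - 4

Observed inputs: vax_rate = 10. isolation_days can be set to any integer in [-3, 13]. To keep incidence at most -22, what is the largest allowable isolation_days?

Substituting into the incidence equation gives incidence = 2*isolation_days - 24.
Require 2*isolation_days - 24 ≤ -22, so isolation_days ≤ 1.
The largest integer in [-3, 13] satisfying this is 1.

isolation_days = 1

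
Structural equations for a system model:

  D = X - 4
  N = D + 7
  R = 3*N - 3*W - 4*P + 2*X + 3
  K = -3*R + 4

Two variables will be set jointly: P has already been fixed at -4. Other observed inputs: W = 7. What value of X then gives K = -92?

X = 5

With P held at -4:
Substituting into the N equation gives N = X + 3.
This gives R = 5*X + 7.
Substituting into the K equation gives K = -15*X - 17.
Solve -15*X - 17 = -92: X = (-92 + 17) / -15 = 5.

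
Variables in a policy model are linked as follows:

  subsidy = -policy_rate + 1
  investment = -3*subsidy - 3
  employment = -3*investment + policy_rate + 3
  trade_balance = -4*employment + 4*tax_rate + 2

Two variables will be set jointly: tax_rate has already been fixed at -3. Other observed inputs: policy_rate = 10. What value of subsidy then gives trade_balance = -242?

With tax_rate held at -3:
Intervening on subsidy fixes its value directly, overriding its dependence on policy_rate.
Substituting into the employment equation gives employment = 9*subsidy + 22.
Substituting into the trade_balance equation gives trade_balance = -36*subsidy - 98.
Solve -36*subsidy - 98 = -242: subsidy = (-242 + 98) / -36 = 4.

subsidy = 4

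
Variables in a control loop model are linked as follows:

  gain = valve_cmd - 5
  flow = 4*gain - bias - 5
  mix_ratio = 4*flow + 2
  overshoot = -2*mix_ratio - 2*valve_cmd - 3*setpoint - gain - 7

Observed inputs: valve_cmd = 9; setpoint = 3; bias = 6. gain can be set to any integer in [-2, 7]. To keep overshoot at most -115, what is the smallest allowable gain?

gain = 5

Intervening on gain fixes its value directly, overriding its dependence on valve_cmd.
Substituting into the flow equation gives flow = 4*gain - 11.
Substituting into the mix_ratio equation gives mix_ratio = 16*gain - 42.
This gives overshoot = -33*gain + 50.
Require -33*gain + 50 ≤ -115, so gain ≥ 5.
The smallest integer in [-2, 7] satisfying this is 5.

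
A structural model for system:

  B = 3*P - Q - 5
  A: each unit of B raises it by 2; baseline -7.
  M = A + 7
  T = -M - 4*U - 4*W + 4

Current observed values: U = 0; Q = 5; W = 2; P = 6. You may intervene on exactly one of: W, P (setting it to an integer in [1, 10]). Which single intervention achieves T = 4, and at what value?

set P = 2

Intervening on W: T = -4*W - 12. Reaching 4 requires W = -4, outside [1, 10].
Intervening on P: with other inputs at their observed values, T = -6*P + 16. Solving for 4 gives P = 2, within [1, 10].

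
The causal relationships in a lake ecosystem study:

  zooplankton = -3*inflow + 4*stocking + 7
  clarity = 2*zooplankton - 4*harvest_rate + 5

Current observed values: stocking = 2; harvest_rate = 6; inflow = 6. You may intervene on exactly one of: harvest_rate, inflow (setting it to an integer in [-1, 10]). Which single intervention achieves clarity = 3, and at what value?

Intervening on harvest_rate: with other inputs at their observed values, clarity = -4*harvest_rate - 1. Solving for 3 gives harvest_rate = -1, within [-1, 10].
Intervening on inflow: clarity = -6*inflow + 11. Reaching 3 requires inflow = 4/3, not an integer.

set harvest_rate = -1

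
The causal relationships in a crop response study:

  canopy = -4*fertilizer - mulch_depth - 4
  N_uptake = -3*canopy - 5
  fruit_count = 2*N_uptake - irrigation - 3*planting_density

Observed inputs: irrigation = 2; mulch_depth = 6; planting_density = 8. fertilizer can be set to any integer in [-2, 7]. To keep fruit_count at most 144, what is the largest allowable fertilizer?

fertilizer = 5

Substituting into the canopy equation gives canopy = -4*fertilizer - 10.
So N_uptake = 12*fertilizer + 25.
fruit_count becomes 24*fertilizer + 24.
Require 24*fertilizer + 24 ≤ 144, so fertilizer ≤ 5.
The largest integer in [-2, 7] satisfying this is 5.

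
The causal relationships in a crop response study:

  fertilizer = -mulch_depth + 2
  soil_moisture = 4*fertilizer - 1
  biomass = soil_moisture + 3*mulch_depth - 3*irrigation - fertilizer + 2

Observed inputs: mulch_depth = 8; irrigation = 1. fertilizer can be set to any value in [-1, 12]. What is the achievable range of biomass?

19 to 58

Intervening on fertilizer fixes its value directly, overriding its dependence on mulch_depth.
Substituting into the biomass equation gives biomass = 3*fertilizer + 22.
Linear in fertilizer, so extremes are at the endpoints: fertilizer = -1 gives biomass = 19; fertilizer = 12 gives biomass = 58.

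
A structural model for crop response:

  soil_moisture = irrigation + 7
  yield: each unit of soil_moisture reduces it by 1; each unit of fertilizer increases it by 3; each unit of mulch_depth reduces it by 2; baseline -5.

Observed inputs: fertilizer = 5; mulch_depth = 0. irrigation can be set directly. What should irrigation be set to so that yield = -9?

irrigation = 12

Substituting into the yield equation gives yield = -irrigation + 3.
Solve -irrigation + 3 = -9: irrigation = (-9 - 3) / -1 = 12.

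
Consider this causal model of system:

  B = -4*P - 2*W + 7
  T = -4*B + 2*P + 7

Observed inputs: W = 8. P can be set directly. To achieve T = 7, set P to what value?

Substituting into the B equation gives B = -4*P - 9.
Substituting into the T equation gives T = 18*P + 43.
Solve 18*P + 43 = 7: P = (7 - 43) / 18 = -2.

P = -2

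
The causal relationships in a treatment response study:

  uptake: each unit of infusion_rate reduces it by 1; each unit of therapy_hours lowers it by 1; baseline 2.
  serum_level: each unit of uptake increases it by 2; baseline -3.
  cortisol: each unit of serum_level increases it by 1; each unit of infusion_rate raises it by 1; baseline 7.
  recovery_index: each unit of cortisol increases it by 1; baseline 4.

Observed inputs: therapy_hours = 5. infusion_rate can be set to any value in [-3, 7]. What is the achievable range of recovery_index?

Substituting into the uptake equation gives uptake = -infusion_rate - 3.
This gives serum_level = -2*infusion_rate - 9.
So cortisol = -infusion_rate - 2.
Substituting into the recovery_index equation gives recovery_index = -infusion_rate + 2.
Linear in infusion_rate, so extremes are at the endpoints: infusion_rate = -3 gives recovery_index = 5; infusion_rate = 7 gives recovery_index = -5.

-5 to 5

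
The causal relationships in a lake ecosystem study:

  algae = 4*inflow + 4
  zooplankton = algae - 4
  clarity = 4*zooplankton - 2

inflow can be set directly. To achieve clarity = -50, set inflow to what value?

Substituting into the zooplankton equation gives zooplankton = 4*inflow.
Substituting into the clarity equation gives clarity = 16*inflow - 2.
Solve 16*inflow - 2 = -50: inflow = (-50 + 2) / 16 = -3.

inflow = -3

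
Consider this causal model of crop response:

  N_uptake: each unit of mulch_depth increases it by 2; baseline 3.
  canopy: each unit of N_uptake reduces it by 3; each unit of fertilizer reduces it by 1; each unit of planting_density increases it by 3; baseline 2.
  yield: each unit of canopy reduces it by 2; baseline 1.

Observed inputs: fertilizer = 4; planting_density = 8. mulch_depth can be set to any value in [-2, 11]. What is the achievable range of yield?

-49 to 107

Substituting into the canopy equation gives canopy = -6*mulch_depth + 13.
yield becomes 12*mulch_depth - 25.
Linear in mulch_depth, so extremes are at the endpoints: mulch_depth = -2 gives yield = -49; mulch_depth = 11 gives yield = 107.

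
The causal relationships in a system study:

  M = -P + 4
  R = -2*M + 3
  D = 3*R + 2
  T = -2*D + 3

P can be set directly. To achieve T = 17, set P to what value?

Substituting into the R equation gives R = 2*P - 5.
D becomes 6*P - 13.
T becomes -12*P + 29.
Solve -12*P + 29 = 17: P = (17 - 29) / -12 = 1.

P = 1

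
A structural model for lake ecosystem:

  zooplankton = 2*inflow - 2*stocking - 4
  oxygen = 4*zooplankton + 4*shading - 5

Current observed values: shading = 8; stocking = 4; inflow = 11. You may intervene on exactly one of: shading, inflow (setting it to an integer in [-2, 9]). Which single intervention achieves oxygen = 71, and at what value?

set shading = 9

Intervening on shading: with other inputs at their observed values, oxygen = 4*shading + 35. Solving for 71 gives shading = 9, within [-2, 9].
Intervening on inflow: oxygen = 8*inflow - 21. Reaching 71 requires inflow = 23/2, not an integer.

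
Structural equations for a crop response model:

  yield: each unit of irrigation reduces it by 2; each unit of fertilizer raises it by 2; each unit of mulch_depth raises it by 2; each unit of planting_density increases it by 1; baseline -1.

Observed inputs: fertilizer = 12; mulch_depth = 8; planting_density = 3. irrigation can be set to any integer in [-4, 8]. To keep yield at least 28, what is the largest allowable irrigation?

irrigation = 7

Substituting into the yield equation gives yield = -2*irrigation + 42.
Require -2*irrigation + 42 ≥ 28, so irrigation ≤ 7.
The largest integer in [-4, 8] satisfying this is 7.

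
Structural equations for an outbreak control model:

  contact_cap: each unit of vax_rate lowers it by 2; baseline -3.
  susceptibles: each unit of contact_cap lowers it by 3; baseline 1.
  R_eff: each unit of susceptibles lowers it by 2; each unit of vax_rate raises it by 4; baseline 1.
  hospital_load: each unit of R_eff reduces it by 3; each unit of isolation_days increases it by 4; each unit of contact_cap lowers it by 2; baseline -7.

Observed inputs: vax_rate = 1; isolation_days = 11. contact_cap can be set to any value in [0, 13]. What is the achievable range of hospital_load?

Intervening on contact_cap fixes its value directly, overriding its dependence on vax_rate.
Substituting into the R_eff equation gives R_eff = 6*contact_cap + 3.
Substituting into the hospital_load equation gives hospital_load = -20*contact_cap + 28.
Linear in contact_cap, so extremes are at the endpoints: contact_cap = 0 gives hospital_load = 28; contact_cap = 13 gives hospital_load = -232.

-232 to 28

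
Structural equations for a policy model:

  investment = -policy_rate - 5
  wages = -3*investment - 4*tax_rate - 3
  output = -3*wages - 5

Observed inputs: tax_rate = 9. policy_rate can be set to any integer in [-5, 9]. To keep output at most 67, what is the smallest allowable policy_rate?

policy_rate = 0

Substituting into the wages equation gives wages = 3*policy_rate - 24.
output becomes -9*policy_rate + 67.
Require -9*policy_rate + 67 ≤ 67, so policy_rate ≥ 0.
The smallest integer in [-5, 9] satisfying this is 0.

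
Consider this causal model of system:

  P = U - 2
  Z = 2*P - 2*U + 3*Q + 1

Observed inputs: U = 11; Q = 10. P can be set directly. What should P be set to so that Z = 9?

Intervening on P fixes its value directly, overriding its dependence on U.
Substituting into the Z equation gives Z = 2*P + 9.
Solve 2*P + 9 = 9: P = (9 - 9) / 2 = 0.

P = 0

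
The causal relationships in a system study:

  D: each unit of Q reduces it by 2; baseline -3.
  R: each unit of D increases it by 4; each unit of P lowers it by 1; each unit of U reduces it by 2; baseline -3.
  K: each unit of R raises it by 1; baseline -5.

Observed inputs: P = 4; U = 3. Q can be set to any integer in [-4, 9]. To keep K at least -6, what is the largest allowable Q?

Q = -3

Substituting into the R equation gives R = -8*Q - 25.
Substituting into the K equation gives K = -8*Q - 30.
Require -8*Q - 30 ≥ -6, so Q ≤ -3.
The largest integer in [-4, 9] satisfying this is -3.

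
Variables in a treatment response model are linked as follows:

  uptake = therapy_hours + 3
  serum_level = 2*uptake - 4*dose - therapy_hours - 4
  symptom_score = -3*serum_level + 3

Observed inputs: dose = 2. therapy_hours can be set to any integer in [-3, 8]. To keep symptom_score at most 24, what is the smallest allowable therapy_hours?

therapy_hours = -1

Substituting into the serum_level equation gives serum_level = therapy_hours - 6.
Substituting into the symptom_score equation gives symptom_score = -3*therapy_hours + 21.
Require -3*therapy_hours + 21 ≤ 24, so therapy_hours ≥ -1.
The smallest integer in [-3, 8] satisfying this is -1.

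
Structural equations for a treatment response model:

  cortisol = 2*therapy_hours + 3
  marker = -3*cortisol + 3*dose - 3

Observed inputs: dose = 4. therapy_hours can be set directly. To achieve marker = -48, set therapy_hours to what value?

therapy_hours = 8

Substituting into the marker equation gives marker = -6*therapy_hours.
Solve -6*therapy_hours = -48: therapy_hours = -48 / -6 = 8.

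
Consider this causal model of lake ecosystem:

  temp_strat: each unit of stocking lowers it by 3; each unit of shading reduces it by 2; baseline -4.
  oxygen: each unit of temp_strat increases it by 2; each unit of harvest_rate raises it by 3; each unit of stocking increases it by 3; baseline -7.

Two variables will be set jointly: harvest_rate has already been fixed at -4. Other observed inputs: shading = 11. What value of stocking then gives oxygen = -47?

stocking = -8

With harvest_rate held at -4:
Substituting into the temp_strat equation gives temp_strat = -3*stocking - 26.
Substituting into the oxygen equation gives oxygen = -3*stocking - 71.
Solve -3*stocking - 71 = -47: stocking = (-47 + 71) / -3 = -8.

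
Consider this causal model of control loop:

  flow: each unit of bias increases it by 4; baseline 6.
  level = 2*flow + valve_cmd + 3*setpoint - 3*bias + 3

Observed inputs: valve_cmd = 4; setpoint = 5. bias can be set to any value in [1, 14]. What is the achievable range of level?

39 to 104

Substituting into the level equation gives level = 5*bias + 34.
Linear in bias, so extremes are at the endpoints: bias = 1 gives level = 39; bias = 14 gives level = 104.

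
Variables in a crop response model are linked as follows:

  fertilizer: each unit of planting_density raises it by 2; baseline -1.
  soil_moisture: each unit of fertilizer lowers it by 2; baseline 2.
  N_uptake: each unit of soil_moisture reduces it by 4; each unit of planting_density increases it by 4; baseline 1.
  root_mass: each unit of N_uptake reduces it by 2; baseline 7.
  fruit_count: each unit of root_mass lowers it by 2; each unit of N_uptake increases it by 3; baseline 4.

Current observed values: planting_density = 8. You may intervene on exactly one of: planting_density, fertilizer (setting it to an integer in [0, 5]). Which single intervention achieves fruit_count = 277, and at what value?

Intervening on planting_density: fruit_count = 140*planting_density - 115. Reaching 277 requires planting_density = 14/5, not an integer.
Intervening on fertilizer: with other inputs at their observed values, fruit_count = 56*fertilizer + 165. Solving for 277 gives fertilizer = 2, within [0, 5].

set fertilizer = 2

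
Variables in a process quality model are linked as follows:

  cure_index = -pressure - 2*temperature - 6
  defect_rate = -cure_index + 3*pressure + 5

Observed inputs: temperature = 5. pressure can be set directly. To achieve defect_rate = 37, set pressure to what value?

pressure = 4

Substituting into the cure_index equation gives cure_index = -pressure - 16.
Substituting into the defect_rate equation gives defect_rate = 4*pressure + 21.
Solve 4*pressure + 21 = 37: pressure = (37 - 21) / 4 = 4.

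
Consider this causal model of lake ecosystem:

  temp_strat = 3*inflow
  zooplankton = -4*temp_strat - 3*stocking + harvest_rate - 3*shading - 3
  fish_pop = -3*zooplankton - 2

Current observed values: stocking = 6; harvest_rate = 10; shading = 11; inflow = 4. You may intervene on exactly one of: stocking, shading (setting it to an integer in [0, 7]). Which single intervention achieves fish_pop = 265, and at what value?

set stocking = 5

Intervening on stocking: with other inputs at their observed values, fish_pop = 9*stocking + 220. Solving for 265 gives stocking = 5, within [0, 7].
Intervening on shading: fish_pop = 9*shading + 175. Reaching 265 requires shading = 10, outside [0, 7].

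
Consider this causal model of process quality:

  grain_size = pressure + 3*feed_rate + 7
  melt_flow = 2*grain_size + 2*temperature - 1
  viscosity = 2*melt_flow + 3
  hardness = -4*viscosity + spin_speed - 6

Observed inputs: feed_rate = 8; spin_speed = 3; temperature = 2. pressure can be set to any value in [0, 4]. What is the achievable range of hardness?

-599 to -535

Substituting into the grain_size equation gives grain_size = pressure + 31.
This gives melt_flow = 2*pressure + 65.
Substituting into the viscosity equation gives viscosity = 4*pressure + 133.
So hardness = -16*pressure - 535.
Linear in pressure, so extremes are at the endpoints: pressure = 0 gives hardness = -535; pressure = 4 gives hardness = -599.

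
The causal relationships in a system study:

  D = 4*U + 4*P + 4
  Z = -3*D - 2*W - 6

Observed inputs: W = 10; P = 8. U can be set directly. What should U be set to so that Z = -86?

Substituting into the D equation gives D = 4*U + 36.
Substituting into the Z equation gives Z = -12*U - 134.
Solve -12*U - 134 = -86: U = (-86 + 134) / -12 = -4.

U = -4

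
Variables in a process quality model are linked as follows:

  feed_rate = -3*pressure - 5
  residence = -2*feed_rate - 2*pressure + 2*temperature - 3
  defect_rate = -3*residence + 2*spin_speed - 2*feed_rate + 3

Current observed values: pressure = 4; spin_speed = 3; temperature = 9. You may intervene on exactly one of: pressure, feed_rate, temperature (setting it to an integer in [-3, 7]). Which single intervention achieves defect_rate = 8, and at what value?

Intervening on pressure: defect_rate = -6*pressure - 56. Reaching 8 requires pressure = -32/3, not an integer.
Intervening on feed_rate: with other inputs at their observed values, defect_rate = 4*feed_rate - 12. Solving for 8 gives feed_rate = 5, within [-3, 7].
Intervening on temperature: defect_rate = -6*temperature - 26. Reaching 8 requires temperature = -17/3, not an integer.

set feed_rate = 5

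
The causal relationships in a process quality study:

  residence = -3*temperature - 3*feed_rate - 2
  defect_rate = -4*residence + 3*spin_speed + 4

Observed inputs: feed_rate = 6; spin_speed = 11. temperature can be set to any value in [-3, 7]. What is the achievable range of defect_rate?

Substituting into the residence equation gives residence = -3*temperature - 20.
Substituting into the defect_rate equation gives defect_rate = 12*temperature + 117.
Linear in temperature, so extremes are at the endpoints: temperature = -3 gives defect_rate = 81; temperature = 7 gives defect_rate = 201.

81 to 201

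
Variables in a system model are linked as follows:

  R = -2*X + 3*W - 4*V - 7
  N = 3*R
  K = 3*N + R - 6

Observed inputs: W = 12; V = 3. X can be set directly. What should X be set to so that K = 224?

X = -3

Substituting into the R equation gives R = -2*X + 17.
Substituting into the N equation gives N = -6*X + 51.
K becomes -20*X + 164.
Solve -20*X + 164 = 224: X = (224 - 164) / -20 = -3.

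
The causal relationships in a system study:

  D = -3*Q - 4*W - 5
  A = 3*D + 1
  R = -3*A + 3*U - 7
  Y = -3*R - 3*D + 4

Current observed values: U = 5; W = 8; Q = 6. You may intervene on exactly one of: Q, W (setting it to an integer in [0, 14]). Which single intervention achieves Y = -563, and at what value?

set W = 0

Intervening on Q: Y = -72*Q - 899. Reaching -563 requires Q = -14/3, not an integer.
Intervening on W: with other inputs at their observed values, Y = -96*W - 563. Solving for -563 gives W = 0, within [0, 14].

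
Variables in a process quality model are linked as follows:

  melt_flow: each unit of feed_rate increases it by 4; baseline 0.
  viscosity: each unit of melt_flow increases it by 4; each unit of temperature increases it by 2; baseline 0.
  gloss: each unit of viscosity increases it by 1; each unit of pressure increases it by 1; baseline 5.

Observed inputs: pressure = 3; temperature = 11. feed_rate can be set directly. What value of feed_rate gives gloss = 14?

Substituting into the viscosity equation gives viscosity = 16*feed_rate + 22.
This gives gloss = 16*feed_rate + 30.
Solve 16*feed_rate + 30 = 14: feed_rate = (14 - 30) / 16 = -1.

feed_rate = -1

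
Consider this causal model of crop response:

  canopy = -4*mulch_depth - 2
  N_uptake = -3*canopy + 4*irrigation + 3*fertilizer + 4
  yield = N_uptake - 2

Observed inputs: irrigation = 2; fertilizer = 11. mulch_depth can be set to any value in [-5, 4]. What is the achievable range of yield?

Substituting into the N_uptake equation gives N_uptake = 12*mulch_depth + 51.
So yield = 12*mulch_depth + 49.
Linear in mulch_depth, so extremes are at the endpoints: mulch_depth = -5 gives yield = -11; mulch_depth = 4 gives yield = 97.

-11 to 97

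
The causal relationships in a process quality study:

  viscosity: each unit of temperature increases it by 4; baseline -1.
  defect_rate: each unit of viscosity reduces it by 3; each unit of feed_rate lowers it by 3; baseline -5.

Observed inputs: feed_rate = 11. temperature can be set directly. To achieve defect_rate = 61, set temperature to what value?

Substituting into the defect_rate equation gives defect_rate = -12*temperature - 35.
Solve -12*temperature - 35 = 61: temperature = (61 + 35) / -12 = -8.

temperature = -8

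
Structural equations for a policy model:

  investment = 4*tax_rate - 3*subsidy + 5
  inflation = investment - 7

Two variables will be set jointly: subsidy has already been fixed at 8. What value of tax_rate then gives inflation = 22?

With subsidy held at 8:
Substituting into the investment equation gives investment = 4*tax_rate - 19.
This gives inflation = 4*tax_rate - 26.
Solve 4*tax_rate - 26 = 22: tax_rate = (22 + 26) / 4 = 12.

tax_rate = 12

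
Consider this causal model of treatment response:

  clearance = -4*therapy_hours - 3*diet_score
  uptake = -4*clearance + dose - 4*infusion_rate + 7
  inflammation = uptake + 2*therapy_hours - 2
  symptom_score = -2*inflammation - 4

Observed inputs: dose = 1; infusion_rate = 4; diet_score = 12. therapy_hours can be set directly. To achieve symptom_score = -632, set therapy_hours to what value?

Substituting into the clearance equation gives clearance = -4*therapy_hours - 36.
uptake becomes 16*therapy_hours + 136.
So inflammation = 18*therapy_hours + 134.
This gives symptom_score = -36*therapy_hours - 272.
Solve -36*therapy_hours - 272 = -632: therapy_hours = (-632 + 272) / -36 = 10.

therapy_hours = 10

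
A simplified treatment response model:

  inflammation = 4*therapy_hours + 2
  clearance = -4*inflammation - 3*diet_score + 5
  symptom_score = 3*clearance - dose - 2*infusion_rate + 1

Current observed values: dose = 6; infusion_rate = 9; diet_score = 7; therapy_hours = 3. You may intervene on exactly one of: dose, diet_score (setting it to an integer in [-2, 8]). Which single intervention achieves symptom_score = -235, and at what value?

Intervening on dose: with other inputs at their observed values, symptom_score = -dose - 233. Solving for -235 gives dose = 2, within [-2, 8].
Intervening on diet_score: symptom_score = -9*diet_score - 176. Reaching -235 requires diet_score = 59/9, not an integer.

set dose = 2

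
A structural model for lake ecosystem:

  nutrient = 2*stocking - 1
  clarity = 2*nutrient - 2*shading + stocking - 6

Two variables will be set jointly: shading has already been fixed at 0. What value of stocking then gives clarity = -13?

With shading held at 0:
Substituting into the clarity equation gives clarity = 5*stocking - 8.
Solve 5*stocking - 8 = -13: stocking = (-13 + 8) / 5 = -1.

stocking = -1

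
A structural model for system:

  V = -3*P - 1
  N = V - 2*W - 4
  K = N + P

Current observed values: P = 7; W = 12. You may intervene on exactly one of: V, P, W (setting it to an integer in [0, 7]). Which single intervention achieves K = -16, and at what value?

Intervening on V: with other inputs at their observed values, K = V - 21. Solving for -16 gives V = 5, within [0, 7].
Intervening on P: K = -2*P - 29. Reaching -16 requires P = -13/2, not an integer.
Intervening on W: K = -2*W - 19. Reaching -16 requires W = -3/2, not an integer.

set V = 5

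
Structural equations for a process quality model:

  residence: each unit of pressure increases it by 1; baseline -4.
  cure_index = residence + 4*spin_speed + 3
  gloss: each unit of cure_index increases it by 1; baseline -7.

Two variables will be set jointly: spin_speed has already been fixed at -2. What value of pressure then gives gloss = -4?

pressure = 12

With spin_speed held at -2:
Substituting into the cure_index equation gives cure_index = pressure - 9.
Substituting into the gloss equation gives gloss = pressure - 16.
Solve pressure - 16 = -4: pressure = (-4 + 16) / 1 = 12.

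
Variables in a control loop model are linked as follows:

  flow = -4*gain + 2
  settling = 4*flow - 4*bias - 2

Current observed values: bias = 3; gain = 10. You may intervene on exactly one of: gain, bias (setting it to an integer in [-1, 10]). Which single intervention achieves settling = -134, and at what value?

set gain = 8

Intervening on gain: with other inputs at their observed values, settling = -16*gain - 6. Solving for -134 gives gain = 8, within [-1, 10].
Intervening on bias: settling = -4*bias - 154. Reaching -134 requires bias = -5, outside [-1, 10].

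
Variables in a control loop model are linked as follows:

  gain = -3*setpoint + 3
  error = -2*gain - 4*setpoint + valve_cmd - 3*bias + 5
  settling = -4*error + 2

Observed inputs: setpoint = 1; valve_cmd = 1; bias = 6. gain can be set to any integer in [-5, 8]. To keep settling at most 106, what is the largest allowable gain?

Intervening on gain fixes its value directly, overriding its dependence on setpoint.
Substituting into the error equation gives error = -2*gain - 16.
This gives settling = 8*gain + 66.
Require 8*gain + 66 ≤ 106, so gain ≤ 5.
The largest integer in [-5, 8] satisfying this is 5.

gain = 5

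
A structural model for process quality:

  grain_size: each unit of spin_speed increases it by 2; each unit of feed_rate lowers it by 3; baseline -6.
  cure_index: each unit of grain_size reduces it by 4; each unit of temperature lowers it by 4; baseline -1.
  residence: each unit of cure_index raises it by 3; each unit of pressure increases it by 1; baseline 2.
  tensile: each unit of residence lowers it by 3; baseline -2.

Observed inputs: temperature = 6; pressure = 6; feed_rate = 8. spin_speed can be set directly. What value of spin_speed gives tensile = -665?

Substituting into the grain_size equation gives grain_size = 2*spin_speed - 30.
Substituting into the cure_index equation gives cure_index = -8*spin_speed + 95.
This gives residence = -24*spin_speed + 293.
Substituting into the tensile equation gives tensile = 72*spin_speed - 881.
Solve 72*spin_speed - 881 = -665: spin_speed = (-665 + 881) / 72 = 3.

spin_speed = 3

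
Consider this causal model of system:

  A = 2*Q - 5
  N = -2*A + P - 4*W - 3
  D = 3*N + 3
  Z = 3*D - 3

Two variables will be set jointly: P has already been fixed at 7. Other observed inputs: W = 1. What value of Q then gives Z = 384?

Q = -8

With P held at 7:
Substituting into the N equation gives N = -4*Q + 10.
So D = -12*Q + 33.
Substituting into the Z equation gives Z = -36*Q + 96.
Solve -36*Q + 96 = 384: Q = (384 - 96) / -36 = -8.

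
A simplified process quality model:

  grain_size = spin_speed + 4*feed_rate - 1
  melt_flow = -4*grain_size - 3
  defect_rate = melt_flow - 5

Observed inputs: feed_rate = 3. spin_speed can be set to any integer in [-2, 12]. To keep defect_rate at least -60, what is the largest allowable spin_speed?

Substituting into the grain_size equation gives grain_size = spin_speed + 11.
Substituting into the melt_flow equation gives melt_flow = -4*spin_speed - 47.
Substituting into the defect_rate equation gives defect_rate = -4*spin_speed - 52.
Require -4*spin_speed - 52 ≥ -60, so spin_speed ≤ 2.
The largest integer in [-2, 12] satisfying this is 2.

spin_speed = 2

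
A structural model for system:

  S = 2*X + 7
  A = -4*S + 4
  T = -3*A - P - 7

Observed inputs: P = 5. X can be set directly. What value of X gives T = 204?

X = 6

Substituting into the A equation gives A = -8*X - 24.
Substituting into the T equation gives T = 24*X + 60.
Solve 24*X + 60 = 204: X = (204 - 60) / 24 = 6.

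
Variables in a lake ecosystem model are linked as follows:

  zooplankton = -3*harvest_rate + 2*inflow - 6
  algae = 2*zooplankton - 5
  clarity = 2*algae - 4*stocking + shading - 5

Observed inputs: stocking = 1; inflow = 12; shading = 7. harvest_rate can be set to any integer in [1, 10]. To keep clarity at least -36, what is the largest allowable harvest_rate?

harvest_rate = 8

Substituting into the zooplankton equation gives zooplankton = -3*harvest_rate + 18.
Substituting into the algae equation gives algae = -6*harvest_rate + 31.
clarity becomes -12*harvest_rate + 60.
Require -12*harvest_rate + 60 ≥ -36, so harvest_rate ≤ 8.
The largest integer in [1, 10] satisfying this is 8.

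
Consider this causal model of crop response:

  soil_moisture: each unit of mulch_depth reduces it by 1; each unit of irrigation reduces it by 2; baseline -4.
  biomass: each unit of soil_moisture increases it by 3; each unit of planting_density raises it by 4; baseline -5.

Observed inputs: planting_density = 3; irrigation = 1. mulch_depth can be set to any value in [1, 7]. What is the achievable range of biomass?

-32 to -14

Substituting into the soil_moisture equation gives soil_moisture = -mulch_depth - 6.
So biomass = -3*mulch_depth - 11.
Linear in mulch_depth, so extremes are at the endpoints: mulch_depth = 1 gives biomass = -14; mulch_depth = 7 gives biomass = -32.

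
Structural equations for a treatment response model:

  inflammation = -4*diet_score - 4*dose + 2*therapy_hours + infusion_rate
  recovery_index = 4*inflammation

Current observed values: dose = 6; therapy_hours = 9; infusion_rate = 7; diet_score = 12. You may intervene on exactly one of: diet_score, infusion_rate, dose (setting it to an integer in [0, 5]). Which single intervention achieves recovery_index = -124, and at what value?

Intervening on diet_score: recovery_index = -16*diet_score + 4. Reaching -124 requires diet_score = 8, outside [0, 5].
Intervening on infusion_rate: recovery_index = 4*infusion_rate - 216. Reaching -124 requires infusion_rate = 23, outside [0, 5].
Intervening on dose: with other inputs at their observed values, recovery_index = -16*dose - 92. Solving for -124 gives dose = 2, within [0, 5].

set dose = 2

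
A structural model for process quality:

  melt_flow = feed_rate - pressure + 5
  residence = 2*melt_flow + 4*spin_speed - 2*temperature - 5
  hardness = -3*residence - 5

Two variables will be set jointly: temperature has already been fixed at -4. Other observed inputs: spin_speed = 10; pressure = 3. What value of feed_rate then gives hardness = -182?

With temperature held at -4:
Substituting into the melt_flow equation gives melt_flow = feed_rate + 2.
So residence = 2*feed_rate + 47.
Substituting into the hardness equation gives hardness = -6*feed_rate - 146.
Solve -6*feed_rate - 146 = -182: feed_rate = (-182 + 146) / -6 = 6.

feed_rate = 6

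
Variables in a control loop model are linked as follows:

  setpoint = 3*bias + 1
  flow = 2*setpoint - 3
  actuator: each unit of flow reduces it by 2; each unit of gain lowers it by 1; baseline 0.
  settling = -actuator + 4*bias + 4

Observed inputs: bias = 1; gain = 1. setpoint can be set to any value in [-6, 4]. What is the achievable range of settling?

Intervening on setpoint fixes its value directly, overriding its dependence on bias.
Substituting into the actuator equation gives actuator = -4*setpoint + 5.
This gives settling = 4*setpoint + 3.
Linear in setpoint, so extremes are at the endpoints: setpoint = -6 gives settling = -21; setpoint = 4 gives settling = 19.

-21 to 19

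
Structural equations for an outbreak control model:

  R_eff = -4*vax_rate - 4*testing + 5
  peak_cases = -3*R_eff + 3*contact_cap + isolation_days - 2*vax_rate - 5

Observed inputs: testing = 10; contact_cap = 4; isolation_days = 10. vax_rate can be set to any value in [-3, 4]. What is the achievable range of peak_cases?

Substituting into the R_eff equation gives R_eff = -4*vax_rate - 35.
Substituting into the peak_cases equation gives peak_cases = 10*vax_rate + 122.
Linear in vax_rate, so extremes are at the endpoints: vax_rate = -3 gives peak_cases = 92; vax_rate = 4 gives peak_cases = 162.

92 to 162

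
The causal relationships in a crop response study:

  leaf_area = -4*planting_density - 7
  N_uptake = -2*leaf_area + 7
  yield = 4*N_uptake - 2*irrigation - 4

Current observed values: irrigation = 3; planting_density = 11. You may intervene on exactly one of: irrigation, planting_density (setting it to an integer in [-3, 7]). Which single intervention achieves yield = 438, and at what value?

Intervening on irrigation: with other inputs at their observed values, yield = -2*irrigation + 432. Solving for 438 gives irrigation = -3, within [-3, 7].
Intervening on planting_density: yield = 32*planting_density + 74. Reaching 438 requires planting_density = 91/8, not an integer.

set irrigation = -3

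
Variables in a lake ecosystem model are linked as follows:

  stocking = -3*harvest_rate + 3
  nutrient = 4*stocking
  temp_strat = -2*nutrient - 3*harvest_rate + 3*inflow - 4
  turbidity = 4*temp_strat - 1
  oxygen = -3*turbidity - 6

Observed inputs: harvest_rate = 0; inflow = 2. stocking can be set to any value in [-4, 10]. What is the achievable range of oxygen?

Intervening on stocking fixes its value directly, overriding its dependence on harvest_rate.
Substituting into the temp_strat equation gives temp_strat = -8*stocking + 2.
turbidity becomes -32*stocking + 7.
Substituting into the oxygen equation gives oxygen = 96*stocking - 27.
Linear in stocking, so extremes are at the endpoints: stocking = -4 gives oxygen = -411; stocking = 10 gives oxygen = 933.

-411 to 933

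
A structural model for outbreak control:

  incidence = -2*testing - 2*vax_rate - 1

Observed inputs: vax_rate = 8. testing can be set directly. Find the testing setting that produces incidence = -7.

testing = -5

Substituting into the incidence equation gives incidence = -2*testing - 17.
Solve -2*testing - 17 = -7: testing = (-7 + 17) / -2 = -5.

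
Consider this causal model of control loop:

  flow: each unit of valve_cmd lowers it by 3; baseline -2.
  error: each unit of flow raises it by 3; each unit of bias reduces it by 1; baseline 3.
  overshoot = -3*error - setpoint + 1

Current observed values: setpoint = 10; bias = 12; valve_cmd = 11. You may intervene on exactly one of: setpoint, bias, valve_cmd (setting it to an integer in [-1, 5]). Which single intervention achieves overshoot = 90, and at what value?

Intervening on setpoint: overshoot = -setpoint + 343. Reaching 90 requires setpoint = 253, outside [-1, 5].
Intervening on bias: overshoot = 3*bias + 297. Reaching 90 requires bias = -69, outside [-1, 5].
Intervening on valve_cmd: with other inputs at their observed values, overshoot = 27*valve_cmd + 36. Solving for 90 gives valve_cmd = 2, within [-1, 5].

set valve_cmd = 2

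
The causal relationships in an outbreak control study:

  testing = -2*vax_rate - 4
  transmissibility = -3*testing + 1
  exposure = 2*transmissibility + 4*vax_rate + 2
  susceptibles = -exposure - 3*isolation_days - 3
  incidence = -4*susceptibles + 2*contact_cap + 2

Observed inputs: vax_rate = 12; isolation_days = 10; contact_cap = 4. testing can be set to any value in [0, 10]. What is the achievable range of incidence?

110 to 350

Intervening on testing fixes its value directly, overriding its dependence on vax_rate.
Substituting into the exposure equation gives exposure = -6*testing + 52.
Substituting into the susceptibles equation gives susceptibles = 6*testing - 85.
Substituting into the incidence equation gives incidence = -24*testing + 350.
Linear in testing, so extremes are at the endpoints: testing = 0 gives incidence = 350; testing = 10 gives incidence = 110.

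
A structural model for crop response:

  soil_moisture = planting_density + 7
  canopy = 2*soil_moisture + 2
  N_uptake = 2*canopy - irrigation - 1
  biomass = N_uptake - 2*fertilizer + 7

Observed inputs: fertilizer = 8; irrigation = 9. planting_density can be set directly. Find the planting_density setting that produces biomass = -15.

planting_density = -7

Substituting into the canopy equation gives canopy = 2*planting_density + 16.
This gives N_uptake = 4*planting_density + 22.
This gives biomass = 4*planting_density + 13.
Solve 4*planting_density + 13 = -15: planting_density = (-15 - 13) / 4 = -7.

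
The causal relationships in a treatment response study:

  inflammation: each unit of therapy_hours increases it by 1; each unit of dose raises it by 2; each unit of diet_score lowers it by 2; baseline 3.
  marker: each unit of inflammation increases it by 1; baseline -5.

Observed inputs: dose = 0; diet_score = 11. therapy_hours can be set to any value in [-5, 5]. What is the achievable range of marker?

Substituting into the inflammation equation gives inflammation = therapy_hours - 19.
So marker = therapy_hours - 24.
Linear in therapy_hours, so extremes are at the endpoints: therapy_hours = -5 gives marker = -29; therapy_hours = 5 gives marker = -19.

-29 to -19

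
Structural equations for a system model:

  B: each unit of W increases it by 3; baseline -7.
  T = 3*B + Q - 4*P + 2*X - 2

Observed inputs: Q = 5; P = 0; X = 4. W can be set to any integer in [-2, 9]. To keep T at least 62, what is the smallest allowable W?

Substituting into the T equation gives T = 9*W - 10.
Require 9*W - 10 ≥ 62, so W ≥ 8.
The smallest integer in [-2, 9] satisfying this is 8.

W = 8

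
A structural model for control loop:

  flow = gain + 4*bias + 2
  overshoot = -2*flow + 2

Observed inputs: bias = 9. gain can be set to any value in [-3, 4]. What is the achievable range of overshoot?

-82 to -68

Substituting into the flow equation gives flow = gain + 38.
Substituting into the overshoot equation gives overshoot = -2*gain - 74.
Linear in gain, so extremes are at the endpoints: gain = -3 gives overshoot = -68; gain = 4 gives overshoot = -82.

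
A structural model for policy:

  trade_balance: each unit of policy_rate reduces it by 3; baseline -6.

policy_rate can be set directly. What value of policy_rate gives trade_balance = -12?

policy_rate = 2

Solve -3*policy_rate - 6 = -12: policy_rate = (-12 + 6) / -3 = 2.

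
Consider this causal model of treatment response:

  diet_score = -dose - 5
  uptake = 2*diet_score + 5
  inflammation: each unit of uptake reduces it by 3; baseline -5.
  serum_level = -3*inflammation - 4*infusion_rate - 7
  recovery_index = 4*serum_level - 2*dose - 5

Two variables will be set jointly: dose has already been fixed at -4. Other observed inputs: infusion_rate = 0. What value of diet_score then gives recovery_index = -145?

With dose held at -4:
Intervening on diet_score fixes its value directly, overriding its dependence on dose.
Substituting into the inflammation equation gives inflammation = -6*diet_score - 20.
serum_level becomes 18*diet_score + 53.
recovery_index becomes 72*diet_score + 215.
Solve 72*diet_score + 215 = -145: diet_score = (-145 - 215) / 72 = -5.

diet_score = -5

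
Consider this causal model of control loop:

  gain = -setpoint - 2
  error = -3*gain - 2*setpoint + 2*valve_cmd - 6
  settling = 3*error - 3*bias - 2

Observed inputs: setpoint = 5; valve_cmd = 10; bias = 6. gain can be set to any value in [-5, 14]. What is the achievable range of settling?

Intervening on gain fixes its value directly, overriding its dependence on setpoint.
Substituting into the error equation gives error = -3*gain + 4.
Substituting into the settling equation gives settling = -9*gain - 8.
Linear in gain, so extremes are at the endpoints: gain = -5 gives settling = 37; gain = 14 gives settling = -134.

-134 to 37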